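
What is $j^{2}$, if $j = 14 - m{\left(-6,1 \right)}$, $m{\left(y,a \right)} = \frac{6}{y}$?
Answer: $225$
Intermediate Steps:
$j = 15$ ($j = 14 - \frac{6}{-6} = 14 - 6 \left(- \frac{1}{6}\right) = 14 - -1 = 14 + 1 = 15$)
$j^{2} = 15^{2} = 225$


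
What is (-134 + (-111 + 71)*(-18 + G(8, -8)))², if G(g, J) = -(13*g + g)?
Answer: 25664356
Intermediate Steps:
G(g, J) = -14*g
(-134 + (-111 + 71)*(-18 + G(8, -8)))² = (-134 + (-111 + 71)*(-18 - 14*8))² = (-134 - 40*(-18 - 112))² = (-134 - 40*(-130))² = (-134 + 5200)² = 5066² = 25664356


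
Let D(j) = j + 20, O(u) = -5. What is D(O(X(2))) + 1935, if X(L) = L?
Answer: 1950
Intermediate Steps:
D(j) = 20 + j
D(O(X(2))) + 1935 = (20 - 5) + 1935 = 15 + 1935 = 1950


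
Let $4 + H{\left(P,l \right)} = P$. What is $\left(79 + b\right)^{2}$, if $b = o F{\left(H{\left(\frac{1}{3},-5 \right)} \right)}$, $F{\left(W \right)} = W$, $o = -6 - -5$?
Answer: $\frac{61504}{9} \approx 6833.8$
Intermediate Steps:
$H{\left(P,l \right)} = -4 + P$
$o = -1$ ($o = -6 + 5 = -1$)
$b = \frac{11}{3}$ ($b = - (-4 + \frac{1}{3}) = \left(-1\right) \left(- \frac{11}{3}\right) = \frac{11}{3} \approx 3.6667$)
$\left(79 + b\right)^{2} = \left(79 + \frac{11}{3}\right)^{2} = \left(\frac{248}{3}\right)^{2} = \frac{61504}{9}$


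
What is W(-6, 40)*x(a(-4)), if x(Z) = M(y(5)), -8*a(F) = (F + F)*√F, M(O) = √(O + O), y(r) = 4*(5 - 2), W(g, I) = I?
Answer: 80*√6 ≈ 195.96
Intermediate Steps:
y(r) = 12 (y(r) = 4*3 = 12)
M(O) = √2*√O (M(O) = √(2*O) = √2*√O)
a(F) = -F^(3/2)/4 (a(F) = -(F + F)*√F/8 = -2*F*√F/8 = -F^(3/2)/4)
x(Z) = 2*√6 (x(Z) = √2*√12 = √2*(2*√3) = 2*√6)
W(-6, 40)*x(a(-4)) = 40*(2*√6) = 80*√6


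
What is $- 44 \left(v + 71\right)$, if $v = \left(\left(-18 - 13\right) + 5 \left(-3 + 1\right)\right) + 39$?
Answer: $-3036$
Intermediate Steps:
$v = -2$ ($v = \left(-31 + 5 \left(-2\right)\right) + 39 = \left(-31 - 10\right) + 39 = -41 + 39 = -2$)
$- 44 \left(v + 71\right) = - 44 \left(-2 + 71\right) = \left(-44\right) 69 = -3036$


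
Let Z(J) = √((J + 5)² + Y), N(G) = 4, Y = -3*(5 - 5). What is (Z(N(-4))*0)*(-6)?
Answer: 0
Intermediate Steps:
Y = 0 (Y = -3*0 = 0)
Z(J) = √((5 + J)²) (Z(J) = √((J + 5)² + 0) = √((5 + J)² + 0) = √((5 + J)²))
(Z(N(-4))*0)*(-6) = (√((5 + 4)²)*0)*(-6) = (√(9²)*0)*(-6) = (√81*0)*(-6) = (9*0)*(-6) = 0*(-6) = 0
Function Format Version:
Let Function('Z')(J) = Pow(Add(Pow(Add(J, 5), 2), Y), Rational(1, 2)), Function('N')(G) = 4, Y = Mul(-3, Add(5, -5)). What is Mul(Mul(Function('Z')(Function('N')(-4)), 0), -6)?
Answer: 0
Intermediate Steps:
Y = 0 (Y = Mul(-3, 0) = 0)
Function('Z')(J) = Pow(Pow(Add(5, J), 2), Rational(1, 2)) (Function('Z')(J) = Pow(Add(Pow(Add(J, 5), 2), 0), Rational(1, 2)) = Pow(Add(Pow(Add(5, J), 2), 0), Rational(1, 2)) = Pow(Pow(Add(5, J), 2), Rational(1, 2)))
Mul(Mul(Function('Z')(Function('N')(-4)), 0), -6) = Mul(Mul(Pow(Pow(Add(5, 4), 2), Rational(1, 2)), 0), -6) = Mul(Mul(Pow(Pow(9, 2), Rational(1, 2)), 0), -6) = Mul(Mul(Pow(81, Rational(1, 2)), 0), -6) = Mul(Mul(9, 0), -6) = Mul(0, -6) = 0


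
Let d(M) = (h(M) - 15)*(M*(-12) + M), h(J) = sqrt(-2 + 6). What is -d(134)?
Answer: -19162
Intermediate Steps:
h(J) = 2 (h(J) = sqrt(4) = 2)
d(M) = 143*M (d(M) = (2 - 15)*(M*(-12) + M) = -13*(-12*M + M) = -(-143)*M = 143*M)
-d(134) = -143*134 = -1*19162 = -19162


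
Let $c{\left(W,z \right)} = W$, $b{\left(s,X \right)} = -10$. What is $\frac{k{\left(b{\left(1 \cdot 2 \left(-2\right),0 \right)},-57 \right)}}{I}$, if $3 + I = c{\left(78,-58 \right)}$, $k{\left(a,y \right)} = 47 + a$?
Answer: $\frac{37}{75} \approx 0.49333$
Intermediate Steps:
$I = 75$ ($I = -3 + 78 = 75$)
$\frac{k{\left(b{\left(1 \cdot 2 \left(-2\right),0 \right)},-57 \right)}}{I} = \frac{47 - 10}{75} = 37 \cdot \frac{1}{75} = \frac{37}{75}$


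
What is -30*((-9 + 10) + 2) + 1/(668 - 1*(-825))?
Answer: -134369/1493 ≈ -89.999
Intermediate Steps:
-30*((-9 + 10) + 2) + 1/(668 - 1*(-825)) = -30*(1 + 2) + 1/(668 + 825) = -30*3 + 1/1493 = -90 + 1/1493 = -134369/1493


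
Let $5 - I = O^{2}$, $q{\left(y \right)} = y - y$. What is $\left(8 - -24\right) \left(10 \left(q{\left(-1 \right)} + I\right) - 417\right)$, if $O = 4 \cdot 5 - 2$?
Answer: $-115424$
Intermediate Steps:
$O = 18$ ($O = 20 - 2 = 18$)
$q{\left(y \right)} = 0$
$I = -319$ ($I = 5 - 18^{2} = 5 - 324 = -319$)
$\left(8 - -24\right) \left(10 \left(q{\left(-1 \right)} + I\right) - 417\right) = \left(8 - -24\right) \left(10 \left(0 - 319\right) - 417\right) = \left(8 + 24\right) \left(10 \left(-319\right) - 417\right) = 32 \left(-3190 - 417\right) = 32 \left(-3607\right) = -115424$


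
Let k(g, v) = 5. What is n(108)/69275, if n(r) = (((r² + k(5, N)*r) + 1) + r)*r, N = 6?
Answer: 1329804/69275 ≈ 19.196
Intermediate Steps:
n(r) = r*(1 + r² + 6*r) (n(r) = (((r² + 5*r) + 1) + r)*r = ((1 + r² + 5*r) + r)*r = (1 + r² + 6*r)*r = r*(1 + r² + 6*r))
n(108)/69275 = (108*(1 + 108² + 6*108))/69275 = (108*(1 + 11664 + 648))*(1/69275) = (108*12313)*(1/69275) = 1329804*(1/69275) = 1329804/69275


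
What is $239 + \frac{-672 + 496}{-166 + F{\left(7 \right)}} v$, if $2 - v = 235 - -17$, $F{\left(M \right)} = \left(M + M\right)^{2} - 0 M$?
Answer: $\frac{5117}{3} \approx 1705.7$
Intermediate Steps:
$F{\left(M \right)} = 4 M^{2}$ ($F{\left(M \right)} = \left(2 M\right)^{2} - 0 = 4 M^{2} + 0 = 4 M^{2}$)
$v = -250$ ($v = 2 - \left(235 - -17\right) = 2 - \left(235 + 17\right) = 2 - 252 = -250$)
$239 + \frac{-672 + 496}{-166 + F{\left(7 \right)}} v = 239 + \frac{-672 + 496}{-166 + 4 \cdot 7^{2}} \left(-250\right) = 239 + - \frac{176}{-166 + 4 \cdot 49} \left(-250\right) = 239 + - \frac{176}{-166 + 196} \left(-250\right) = 239 + - \frac{176}{30} \left(-250\right) = 239 + \left(-176\right) \frac{1}{30} \left(-250\right) = 239 - - \frac{4400}{3} = 239 + \frac{4400}{3} = \frac{5117}{3}$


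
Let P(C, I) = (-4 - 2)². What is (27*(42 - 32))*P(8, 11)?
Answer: 9720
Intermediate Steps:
P(C, I) = 36 (P(C, I) = (-6)² = 36)
(27*(42 - 32))*P(8, 11) = (27*(42 - 32))*36 = (27*10)*36 = 270*36 = 9720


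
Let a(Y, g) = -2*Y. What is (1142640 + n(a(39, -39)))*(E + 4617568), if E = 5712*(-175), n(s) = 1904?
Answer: 4140923566592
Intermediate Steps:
E = -999600
(1142640 + n(a(39, -39)))*(E + 4617568) = (1142640 + 1904)*(-999600 + 4617568) = 1144544*3617968 = 4140923566592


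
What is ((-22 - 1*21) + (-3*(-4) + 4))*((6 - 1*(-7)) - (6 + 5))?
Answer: -54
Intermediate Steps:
((-22 - 1*21) + (-3*(-4) + 4))*((6 - 1*(-7)) - (6 + 5)) = ((-22 - 21) + (12 + 4))*((6 + 7) - 1*11) = (-43 + 16)*(13 - 11) = -27*2 = -54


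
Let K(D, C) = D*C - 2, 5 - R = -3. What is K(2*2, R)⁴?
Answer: 810000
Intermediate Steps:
R = 8 (R = 5 - 1*(-3) = 5 + 3 = 8)
K(D, C) = -2 + C*D (K(D, C) = C*D - 2 = -2 + C*D)
K(2*2, R)⁴ = (-2 + 8*(2*2))⁴ = (-2 + 8*4)⁴ = (-2 + 32)⁴ = 30⁴ = 810000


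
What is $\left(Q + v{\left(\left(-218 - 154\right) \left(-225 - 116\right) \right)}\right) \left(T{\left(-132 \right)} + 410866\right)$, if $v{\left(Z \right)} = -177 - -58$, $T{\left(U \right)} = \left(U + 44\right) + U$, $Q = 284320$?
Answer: $116706003846$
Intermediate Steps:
$T{\left(U \right)} = 44 + 2 U$ ($T{\left(U \right)} = \left(44 + U\right) + U = 44 + 2 U$)
$v{\left(Z \right)} = -119$ ($v{\left(Z \right)} = -177 + 58 = -119$)
$\left(Q + v{\left(\left(-218 - 154\right) \left(-225 - 116\right) \right)}\right) \left(T{\left(-132 \right)} + 410866\right) = \left(284320 - 119\right) \left(\left(44 + 2 \left(-132\right)\right) + 410866\right) = 284201 \left(\left(44 - 264\right) + 410866\right) = 284201 \left(-220 + 410866\right) = 284201 \cdot 410646 = 116706003846$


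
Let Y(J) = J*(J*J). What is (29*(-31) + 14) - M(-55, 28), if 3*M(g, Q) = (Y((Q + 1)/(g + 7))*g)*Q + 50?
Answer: -84177605/82944 ≈ -1014.9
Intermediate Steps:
Y(J) = J³ (Y(J) = J*J² = J³)
M(g, Q) = 50/3 + Q*g*(1 + Q)³/(3*(7 + g)³) (M(g, Q) = ((((Q + 1)/(g + 7))³*g)*Q + 50)/3 = ((((1 + Q)/(7 + g))³*g)*Q + 50)/3 = ((((1 + Q)³/(7 + g)³)*g)*Q + 50)/3 = ((g*(1 + Q)³/(7 + g)³)*Q + 50)/3 = (Q*g*(1 + Q)³/(7 + g)³ + 50)/3 = (50 + Q*g*(1 + Q)³/(7 + g)³)/3 = 50/3 + Q*g*(1 + Q)³/(3*(7 + g)³))
(29*(-31) + 14) - M(-55, 28) = (29*(-31) + 14) - (50/3 + (⅓)*28*(-55)*(1 + 28)³/(7 - 55)³) = (-899 + 14) - (50/3 + (⅓)*28*(-55)*29³/(-48)³) = -885 - (50/3 + (⅓)*28*(-55)*24389*(-1/110592)) = -885 - (50/3 + 9389765/82944) = -885 - 1*10772165/82944 = -885 - 10772165/82944 = -84177605/82944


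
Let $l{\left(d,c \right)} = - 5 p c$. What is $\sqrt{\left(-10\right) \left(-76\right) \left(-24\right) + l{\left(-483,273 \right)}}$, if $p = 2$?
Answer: $3 i \sqrt{2330} \approx 144.81 i$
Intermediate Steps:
$l{\left(d,c \right)} = - 10 c$ ($l{\left(d,c \right)} = \left(-5\right) 2 c = - 10 c$)
$\sqrt{\left(-10\right) \left(-76\right) \left(-24\right) + l{\left(-483,273 \right)}} = \sqrt{\left(-10\right) \left(-76\right) \left(-24\right) - 2730} = \sqrt{760 \left(-24\right) - 2730} = \sqrt{-18240 - 2730} = \sqrt{-20970} = 3 i \sqrt{2330}$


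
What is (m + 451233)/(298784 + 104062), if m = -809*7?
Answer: 222785/201423 ≈ 1.1061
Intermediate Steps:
m = -5663
(m + 451233)/(298784 + 104062) = (-5663 + 451233)/(298784 + 104062) = 445570/402846 = 445570*(1/402846) = 222785/201423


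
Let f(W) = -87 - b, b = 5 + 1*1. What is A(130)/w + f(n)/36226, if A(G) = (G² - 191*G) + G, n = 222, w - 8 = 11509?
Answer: -94544627/139071614 ≈ -0.67983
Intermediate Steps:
w = 11517 (w = 8 + 11509 = 11517)
A(G) = G² - 190*G
b = 6 (b = 5 + 1 = 6)
f(W) = -93 (f(W) = -87 - 1*6 = -87 - 6 = -93)
A(130)/w + f(n)/36226 = (130*(-190 + 130))/11517 - 93/36226 = (130*(-60))*(1/11517) - 93*1/36226 = -7800*1/11517 - 93/36226 = -2600/3839 - 93/36226 = -94544627/139071614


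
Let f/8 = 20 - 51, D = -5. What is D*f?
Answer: 1240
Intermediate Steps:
f = -248 (f = 8*(20 - 51) = 8*(-31) = -248)
D*f = -5*(-248) = 1240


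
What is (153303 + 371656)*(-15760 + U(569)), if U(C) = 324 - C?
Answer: -8401968795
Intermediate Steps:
(153303 + 371656)*(-15760 + U(569)) = (153303 + 371656)*(-15760 + (324 - 1*569)) = 524959*(-15760 + (324 - 569)) = 524959*(-15760 - 245) = 524959*(-16005) = -8401968795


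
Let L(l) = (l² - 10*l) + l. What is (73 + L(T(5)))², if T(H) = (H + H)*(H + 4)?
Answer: 54213769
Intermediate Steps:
T(H) = 2*H*(4 + H) (T(H) = (2*H)*(4 + H) = 2*H*(4 + H))
L(l) = l² - 9*l
(73 + L(T(5)))² = (73 + (2*5*(4 + 5))*(-9 + 2*5*(4 + 5)))² = (73 + (2*5*9)*(-9 + 2*5*9))² = (73 + 90*(-9 + 90))² = (73 + 90*81)² = (73 + 7290)² = 7363² = 54213769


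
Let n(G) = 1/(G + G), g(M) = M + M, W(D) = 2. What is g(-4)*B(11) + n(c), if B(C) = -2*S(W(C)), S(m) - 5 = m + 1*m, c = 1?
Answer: 289/2 ≈ 144.50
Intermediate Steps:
S(m) = 5 + 2*m (S(m) = 5 + (m + 1*m) = 5 + (m + m) = 5 + 2*m)
g(M) = 2*M
B(C) = -18 (B(C) = -2*(5 + 2*2) = -2*(5 + 4) = -2*9 = -18)
n(G) = 1/(2*G)
g(-4)*B(11) + n(c) = (2*(-4))*(-18) + (½)/1 = -8*(-18) + (½)*1 = 144 + ½ = 289/2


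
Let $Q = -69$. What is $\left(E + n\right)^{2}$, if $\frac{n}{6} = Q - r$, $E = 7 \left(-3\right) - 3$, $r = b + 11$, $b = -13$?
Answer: $181476$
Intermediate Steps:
$r = -2$ ($r = -13 + 11 = -2$)
$E = -24$ ($E = -21 - 3 = -24$)
$n = -402$ ($n = 6 \left(-69 - -2\right) = 6 \left(-69 + 2\right) = 6 \left(-67\right) = -402$)
$\left(E + n\right)^{2} = \left(-24 - 402\right)^{2} = \left(-426\right)^{2} = 181476$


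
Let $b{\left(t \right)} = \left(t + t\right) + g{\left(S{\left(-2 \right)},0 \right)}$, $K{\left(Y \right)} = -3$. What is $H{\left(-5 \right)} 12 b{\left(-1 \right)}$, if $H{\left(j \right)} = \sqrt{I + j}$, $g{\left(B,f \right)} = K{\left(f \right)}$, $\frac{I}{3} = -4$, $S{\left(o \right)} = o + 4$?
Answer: $- 60 i \sqrt{17} \approx - 247.39 i$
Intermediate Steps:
$S{\left(o \right)} = 4 + o$
$I = -12$ ($I = 3 \left(-4\right) = -12$)
$g{\left(B,f \right)} = -3$
$b{\left(t \right)} = -3 + 2 t$ ($b{\left(t \right)} = \left(t + t\right) - 3 = 2 t - 3 = -3 + 2 t$)
$H{\left(j \right)} = \sqrt{-12 + j}$
$H{\left(-5 \right)} 12 b{\left(-1 \right)} = \sqrt{-12 - 5} \cdot 12 \left(-3 + 2 \left(-1\right)\right) = \sqrt{-17} \cdot 12 \left(-3 - 2\right) = i \sqrt{17} \cdot 12 \left(-5\right) = 12 i \sqrt{17} \left(-5\right) = - 60 i \sqrt{17}$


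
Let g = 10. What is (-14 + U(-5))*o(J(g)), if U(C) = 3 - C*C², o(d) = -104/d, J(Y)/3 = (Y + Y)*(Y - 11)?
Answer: 988/5 ≈ 197.60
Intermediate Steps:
J(Y) = 6*Y*(-11 + Y) (J(Y) = 3*((Y + Y)*(Y - 11)) = 3*((2*Y)*(-11 + Y)) = 3*(2*Y*(-11 + Y)) = 6*Y*(-11 + Y))
U(C) = 3 - C³
(-14 + U(-5))*o(J(g)) = (-14 + (3 - 1*(-5)³))*(-104*1/(60*(-11 + 10))) = (-14 + (3 - 1*(-125)))*(-104/(6*10*(-1))) = (-14 + (3 + 125))*(-104/(-60)) = (-14 + 128)*(-104*(-1/60)) = 114*(26/15) = 988/5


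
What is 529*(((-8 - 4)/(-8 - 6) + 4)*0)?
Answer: 0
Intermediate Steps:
529*(((-8 - 4)/(-8 - 6) + 4)*0) = 529*((-12/(-14) + 4)*0) = 529*((-12*(-1/14) + 4)*0) = 529*((6/7 + 4)*0) = 529*((34/7)*0) = 529*0 = 0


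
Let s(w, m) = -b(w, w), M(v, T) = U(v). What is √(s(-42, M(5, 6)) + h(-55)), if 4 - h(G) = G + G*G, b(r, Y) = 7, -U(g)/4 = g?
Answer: I*√2973 ≈ 54.525*I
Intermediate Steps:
U(g) = -4*g
h(G) = 4 - G - G² (h(G) = 4 - (G + G*G) = 4 - (G + G²) = 4 + (-G - G²) = 4 - G - G²)
M(v, T) = -4*v
s(w, m) = -7 (s(w, m) = -1*7 = -7)
√(s(-42, M(5, 6)) + h(-55)) = √(-7 + (4 - 1*(-55) - 1*(-55)²)) = √(-7 + (4 + 55 - 1*3025)) = √(-7 + (4 + 55 - 3025)) = √(-7 - 2966) = √(-2973) = I*√2973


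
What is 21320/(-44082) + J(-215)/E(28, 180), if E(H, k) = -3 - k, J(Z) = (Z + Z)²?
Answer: -1359110560/1344501 ≈ -1010.9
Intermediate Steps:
J(Z) = 4*Z² (J(Z) = (2*Z)² = 4*Z²)
21320/(-44082) + J(-215)/E(28, 180) = 21320/(-44082) + (4*(-215)²)/(-3 - 1*180) = 21320*(-1/44082) + (4*46225)/(-3 - 180) = -10660/22041 + 184900/(-183) = -10660/22041 + 184900*(-1/183) = -10660/22041 - 184900/183 = -1359110560/1344501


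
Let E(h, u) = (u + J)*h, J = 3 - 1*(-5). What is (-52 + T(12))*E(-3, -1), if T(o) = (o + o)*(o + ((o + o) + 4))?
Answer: -19068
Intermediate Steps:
J = 8 (J = 3 + 5 = 8)
T(o) = 2*o*(4 + 3*o) (T(o) = (2*o)*(o + (2*o + 4)) = (2*o)*(o + (4 + 2*o)) = (2*o)*(4 + 3*o) = 2*o*(4 + 3*o))
E(h, u) = h*(8 + u) (E(h, u) = (u + 8)*h = (8 + u)*h = h*(8 + u))
(-52 + T(12))*E(-3, -1) = (-52 + 2*12*(4 + 3*12))*(-3*(8 - 1)) = (-52 + 2*12*(4 + 36))*(-3*7) = (-52 + 2*12*40)*(-21) = (-52 + 960)*(-21) = 908*(-21) = -19068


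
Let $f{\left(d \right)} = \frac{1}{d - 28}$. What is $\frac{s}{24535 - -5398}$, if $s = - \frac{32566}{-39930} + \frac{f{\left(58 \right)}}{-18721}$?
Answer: $\frac{121933351}{4475160284298} \approx 2.7247 \cdot 10^{-5}$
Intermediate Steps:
$f{\left(d \right)} = \frac{1}{-28 + d}$
$s = \frac{121933351}{149505906}$ ($s = - \frac{32566}{-39930} + \frac{1}{\left(-28 + 58\right) \left(-18721\right)} = \left(-32566\right) \left(- \frac{1}{39930}\right) + \frac{1}{30} \left(- \frac{1}{18721}\right) = \frac{16283}{19965} + \frac{1}{30} \left(- \frac{1}{18721}\right) = \frac{16283}{19965} - \frac{1}{561630} = \frac{121933351}{149505906} \approx 0.81558$)
$\frac{s}{24535 - -5398} = \frac{121933351}{149505906 \left(24535 - -5398\right)} = \frac{121933351}{149505906 \left(24535 + 5398\right)} = \frac{121933351}{149505906 \cdot 29933} = \frac{121933351}{149505906} \cdot \frac{1}{29933} = \frac{121933351}{4475160284298}$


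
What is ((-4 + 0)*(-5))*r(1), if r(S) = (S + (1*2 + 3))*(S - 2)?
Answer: -120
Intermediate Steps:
r(S) = (-2 + S)*(5 + S) (r(S) = (S + (2 + 3))*(-2 + S) = (S + 5)*(-2 + S) = (5 + S)*(-2 + S) = (-2 + S)*(5 + S))
((-4 + 0)*(-5))*r(1) = ((-4 + 0)*(-5))*(-10 + 1² + 3*1) = (-4*(-5))*(-10 + 1 + 3) = 20*(-6) = -120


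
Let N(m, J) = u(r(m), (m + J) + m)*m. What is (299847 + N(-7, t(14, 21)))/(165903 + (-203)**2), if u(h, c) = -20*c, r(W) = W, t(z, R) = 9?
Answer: 299147/207112 ≈ 1.4444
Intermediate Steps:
N(m, J) = m*(-40*m - 20*J) (N(m, J) = (-20*((m + J) + m))*m = (-20*((J + m) + m))*m = (-20*(J + 2*m))*m = (-40*m - 20*J)*m = m*(-40*m - 20*J))
(299847 + N(-7, t(14, 21)))/(165903 + (-203)**2) = (299847 + 20*(-7)*(-1*9 - 2*(-7)))/(165903 + (-203)**2) = (299847 + 20*(-7)*(-9 + 14))/(165903 + 41209) = (299847 + 20*(-7)*5)/207112 = (299847 - 700)*(1/207112) = 299147*(1/207112) = 299147/207112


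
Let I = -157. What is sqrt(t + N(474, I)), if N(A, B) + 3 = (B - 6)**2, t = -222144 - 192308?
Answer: I*sqrt(387886) ≈ 622.8*I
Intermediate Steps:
t = -414452
N(A, B) = -3 + (-6 + B)**2 (N(A, B) = -3 + (B - 6)**2 = -3 + (-6 + B)**2)
sqrt(t + N(474, I)) = sqrt(-414452 + (-3 + (-6 - 157)**2)) = sqrt(-414452 + (-3 + (-163)**2)) = sqrt(-414452 + (-3 + 26569)) = sqrt(-414452 + 26566) = sqrt(-387886) = I*sqrt(387886)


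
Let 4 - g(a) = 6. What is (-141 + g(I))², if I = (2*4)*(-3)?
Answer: 20449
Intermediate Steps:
I = -24 (I = 8*(-3) = -24)
g(a) = -2 (g(a) = 4 - 1*6 = 4 - 6 = -2)
(-141 + g(I))² = (-141 - 2)² = (-143)² = 20449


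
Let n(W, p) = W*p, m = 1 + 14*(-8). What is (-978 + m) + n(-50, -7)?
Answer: -739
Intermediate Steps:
m = -111 (m = 1 - 112 = -111)
(-978 + m) + n(-50, -7) = (-978 - 111) - 50*(-7) = -1089 + 350 = -739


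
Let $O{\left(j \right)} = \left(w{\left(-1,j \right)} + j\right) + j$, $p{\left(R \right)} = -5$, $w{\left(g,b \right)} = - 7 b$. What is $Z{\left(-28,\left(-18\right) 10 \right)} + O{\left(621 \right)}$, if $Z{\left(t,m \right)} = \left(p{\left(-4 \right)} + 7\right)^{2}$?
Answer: $-3101$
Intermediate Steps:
$Z{\left(t,m \right)} = 4$ ($Z{\left(t,m \right)} = \left(-5 + 7\right)^{2} = 2^{2} = 4$)
$O{\left(j \right)} = - 5 j$ ($O{\left(j \right)} = \left(- 7 j + j\right) + j = - 6 j + j = - 5 j$)
$Z{\left(-28,\left(-18\right) 10 \right)} + O{\left(621 \right)} = 4 - 3105 = -3101$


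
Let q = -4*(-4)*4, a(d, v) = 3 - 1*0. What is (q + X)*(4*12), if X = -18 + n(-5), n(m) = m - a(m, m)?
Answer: 1824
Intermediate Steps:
a(d, v) = 3 (a(d, v) = 3 + 0 = 3)
n(m) = -3 + m (n(m) = m - 1*3 = m - 3 = -3 + m)
q = 64 (q = 16*4 = 64)
X = -26 (X = -18 + (-3 - 5) = -18 - 8 = -26)
(q + X)*(4*12) = (64 - 26)*(4*12) = 38*48 = 1824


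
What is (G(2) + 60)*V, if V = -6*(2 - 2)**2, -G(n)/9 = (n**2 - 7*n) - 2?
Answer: 0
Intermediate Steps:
G(n) = 18 - 9*n**2 + 63*n (G(n) = -9*((n**2 - 7*n) - 2) = -9*(-2 + n**2 - 7*n) = 18 - 9*n**2 + 63*n)
V = 0 (V = -6*0**2 = -6*0 = 0)
(G(2) + 60)*V = ((18 - 9*2**2 + 63*2) + 60)*0 = ((18 - 9*4 + 126) + 60)*0 = ((18 - 36 + 126) + 60)*0 = (108 + 60)*0 = 168*0 = 0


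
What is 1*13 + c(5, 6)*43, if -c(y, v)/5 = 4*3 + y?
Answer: -3642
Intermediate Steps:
c(y, v) = -60 - 5*y (c(y, v) = -5*(4*3 + y) = -5*(12 + y) = -60 - 5*y)
1*13 + c(5, 6)*43 = 1*13 + (-60 - 5*5)*43 = 13 + (-60 - 25)*43 = 13 - 85*43 = 13 - 3655 = -3642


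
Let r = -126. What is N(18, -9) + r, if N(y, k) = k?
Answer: -135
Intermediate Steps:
N(18, -9) + r = -9 - 126 = -135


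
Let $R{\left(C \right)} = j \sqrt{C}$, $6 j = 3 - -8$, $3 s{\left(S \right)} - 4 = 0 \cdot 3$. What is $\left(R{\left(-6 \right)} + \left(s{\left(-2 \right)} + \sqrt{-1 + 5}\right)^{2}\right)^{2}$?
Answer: $\frac{16733}{162} + \frac{1100 i \sqrt{6}}{27} \approx 103.29 + 99.794 i$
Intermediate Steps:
$s{\left(S \right)} = \frac{4}{3}$ ($s{\left(S \right)} = \frac{4}{3} + \frac{0 \cdot 3}{3} = \frac{4}{3} + \frac{1}{3} \cdot 0 = \frac{4}{3} + 0 = \frac{4}{3}$)
$j = \frac{11}{6}$ ($j = \frac{3 - -8}{6} = \frac{3 + 8}{6} = \frac{1}{6} \cdot 11 = \frac{11}{6} \approx 1.8333$)
$R{\left(C \right)} = \frac{11 \sqrt{C}}{6}$
$\left(R{\left(-6 \right)} + \left(s{\left(-2 \right)} + \sqrt{-1 + 5}\right)^{2}\right)^{2} = \left(\frac{11 \sqrt{-6}}{6} + \left(\frac{4}{3} + \sqrt{-1 + 5}\right)^{2}\right)^{2} = \left(\frac{11 i \sqrt{6}}{6} + \left(\frac{4}{3} + \sqrt{4}\right)^{2}\right)^{2} = \left(\frac{11 i \sqrt{6}}{6} + \left(\frac{4}{3} + 2\right)^{2}\right)^{2} = \left(\frac{11 i \sqrt{6}}{6} + \left(\frac{10}{3}\right)^{2}\right)^{2} = \left(\frac{11 i \sqrt{6}}{6} + \frac{100}{9}\right)^{2} = \left(\frac{100}{9} + \frac{11 i \sqrt{6}}{6}\right)^{2}$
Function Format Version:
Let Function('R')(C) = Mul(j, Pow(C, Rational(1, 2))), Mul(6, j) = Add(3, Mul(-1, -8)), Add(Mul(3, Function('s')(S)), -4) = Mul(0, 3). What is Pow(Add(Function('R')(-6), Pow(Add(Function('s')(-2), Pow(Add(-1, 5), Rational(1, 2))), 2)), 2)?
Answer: Add(Rational(16733, 162), Mul(Rational(1100, 27), I, Pow(6, Rational(1, 2)))) ≈ Add(103.29, Mul(99.794, I))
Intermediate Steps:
Function('s')(S) = Rational(4, 3) (Function('s')(S) = Add(Rational(4, 3), Mul(Rational(1, 3), Mul(0, 3))) = Add(Rational(4, 3), Mul(Rational(1, 3), 0)) = Add(Rational(4, 3), 0) = Rational(4, 3))
j = Rational(11, 6) (j = Mul(Rational(1, 6), Add(3, Mul(-1, -8))) = Mul(Rational(1, 6), Add(3, 8)) = Mul(Rational(1, 6), 11) = Rational(11, 6) ≈ 1.8333)
Function('R')(C) = Mul(Rational(11, 6), Pow(C, Rational(1, 2)))
Pow(Add(Function('R')(-6), Pow(Add(Function('s')(-2), Pow(Add(-1, 5), Rational(1, 2))), 2)), 2) = Pow(Add(Mul(Rational(11, 6), Pow(-6, Rational(1, 2))), Pow(Add(Rational(4, 3), Pow(Add(-1, 5), Rational(1, 2))), 2)), 2) = Pow(Add(Mul(Rational(11, 6), Mul(I, Pow(6, Rational(1, 2)))), Pow(Add(Rational(4, 3), Pow(4, Rational(1, 2))), 2)), 2) = Pow(Add(Mul(Rational(11, 6), I, Pow(6, Rational(1, 2))), Pow(Add(Rational(4, 3), 2), 2)), 2) = Pow(Add(Mul(Rational(11, 6), I, Pow(6, Rational(1, 2))), Pow(Rational(10, 3), 2)), 2) = Pow(Add(Mul(Rational(11, 6), I, Pow(6, Rational(1, 2))), Rational(100, 9)), 2) = Pow(Add(Rational(100, 9), Mul(Rational(11, 6), I, Pow(6, Rational(1, 2)))), 2)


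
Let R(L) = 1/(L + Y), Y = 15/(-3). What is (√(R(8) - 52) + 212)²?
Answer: (636 + I*√465)²/9 ≈ 44892.0 + 3047.7*I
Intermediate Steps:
Y = -5 (Y = 15*(-⅓) = -5)
R(L) = 1/(-5 + L) (R(L) = 1/(L - 5) = 1/(-5 + L))
(√(R(8) - 52) + 212)² = (√(1/(-5 + 8) - 52) + 212)² = (√(1/3 - 52) + 212)² = (√(⅓ - 52) + 212)² = (√(-155/3) + 212)² = (I*√465/3 + 212)² = (212 + I*√465/3)²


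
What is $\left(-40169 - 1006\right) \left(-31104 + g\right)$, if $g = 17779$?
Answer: $548656875$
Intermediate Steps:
$\left(-40169 - 1006\right) \left(-31104 + g\right) = \left(-40169 - 1006\right) \left(-31104 + 17779\right) = \left(-41175\right) \left(-13325\right) = 548656875$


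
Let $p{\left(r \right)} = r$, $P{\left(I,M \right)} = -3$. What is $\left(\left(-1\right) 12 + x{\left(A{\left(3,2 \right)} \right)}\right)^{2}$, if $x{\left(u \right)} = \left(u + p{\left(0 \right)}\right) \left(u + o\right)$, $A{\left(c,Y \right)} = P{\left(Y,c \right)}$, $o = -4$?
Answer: $81$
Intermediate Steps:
$A{\left(c,Y \right)} = -3$
$x{\left(u \right)} = u \left(-4 + u\right)$ ($x{\left(u \right)} = \left(u + 0\right) \left(u - 4\right) = u \left(-4 + u\right)$)
$\left(\left(-1\right) 12 + x{\left(A{\left(3,2 \right)} \right)}\right)^{2} = \left(\left(-1\right) 12 - 3 \left(-4 - 3\right)\right)^{2} = \left(-12 - -21\right)^{2} = \left(-12 + 21\right)^{2} = 9^{2} = 81$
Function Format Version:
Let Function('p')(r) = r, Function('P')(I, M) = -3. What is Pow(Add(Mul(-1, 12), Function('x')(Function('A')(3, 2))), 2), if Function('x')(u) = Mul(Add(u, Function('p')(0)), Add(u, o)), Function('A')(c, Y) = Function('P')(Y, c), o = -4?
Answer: 81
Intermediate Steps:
Function('A')(c, Y) = -3
Function('x')(u) = Mul(u, Add(-4, u)) (Function('x')(u) = Mul(Add(u, 0), Add(u, -4)) = Mul(u, Add(-4, u)))
Pow(Add(Mul(-1, 12), Function('x')(Function('A')(3, 2))), 2) = Pow(Add(Mul(-1, 12), Mul(-3, Add(-4, -3))), 2) = Pow(Add(-12, Mul(-3, -7)), 2) = Pow(Add(-12, 21), 2) = Pow(9, 2) = 81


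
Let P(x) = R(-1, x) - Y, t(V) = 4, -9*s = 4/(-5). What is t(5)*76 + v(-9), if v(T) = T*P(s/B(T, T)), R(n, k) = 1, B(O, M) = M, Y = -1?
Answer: 286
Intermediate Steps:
s = 4/45 (s = -4/(9*(-5)) = -4*(-1)/(9*5) = -⅑*(-⅘) = 4/45 ≈ 0.088889)
P(x) = 2 (P(x) = 1 - 1*(-1) = 1 + 1 = 2)
v(T) = 2*T (v(T) = T*2 = 2*T)
t(5)*76 + v(-9) = 4*76 + 2*(-9) = 304 - 18 = 286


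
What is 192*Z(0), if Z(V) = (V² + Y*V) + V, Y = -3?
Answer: 0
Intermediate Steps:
Z(V) = V² - 2*V (Z(V) = (V² - 3*V) + V = V² - 2*V)
192*Z(0) = 192*(0*(-2 + 0)) = 192*(0*(-2)) = 192*0 = 0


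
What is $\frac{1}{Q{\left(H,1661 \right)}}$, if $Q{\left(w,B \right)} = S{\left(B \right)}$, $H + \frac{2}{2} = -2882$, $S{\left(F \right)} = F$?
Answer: $\frac{1}{1661} \approx 0.00060205$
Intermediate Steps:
$H = -2883$ ($H = -1 - 2882 = -2883$)
$Q{\left(w,B \right)} = B$
$\frac{1}{Q{\left(H,1661 \right)}} = \frac{1}{1661}$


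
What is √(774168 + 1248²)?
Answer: 2*√582918 ≈ 1527.0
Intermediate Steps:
√(774168 + 1248²) = √(774168 + 1557504) = √2331672 = 2*√582918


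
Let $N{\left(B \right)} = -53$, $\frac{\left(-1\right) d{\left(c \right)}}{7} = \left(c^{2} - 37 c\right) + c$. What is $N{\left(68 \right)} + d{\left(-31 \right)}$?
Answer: $-14592$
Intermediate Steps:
$d{\left(c \right)} = - 7 c^{2} + 252 c$ ($d{\left(c \right)} = - 7 \left(\left(c^{2} - 37 c\right) + c\right) = - 7 \left(c^{2} - 36 c\right) = - 7 c^{2} + 252 c$)
$N{\left(68 \right)} + d{\left(-31 \right)} = -53 + 7 \left(-31\right) \left(36 - -31\right) = -53 + 7 \left(-31\right) \left(36 + 31\right) = -53 + 7 \left(-31\right) 67 = -53 - 14539 = -14592$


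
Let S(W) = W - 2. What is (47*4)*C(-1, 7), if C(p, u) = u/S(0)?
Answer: -658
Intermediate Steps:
S(W) = -2 + W
C(p, u) = -u/2 (C(p, u) = u/(-2 + 0) = u/(-2) = u*(-1/2) = -u/2)
(47*4)*C(-1, 7) = (47*4)*(-1/2*7) = 188*(-7/2) = -658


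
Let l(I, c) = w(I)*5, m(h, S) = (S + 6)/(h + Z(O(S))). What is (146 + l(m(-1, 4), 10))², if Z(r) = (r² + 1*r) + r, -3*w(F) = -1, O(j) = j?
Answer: 196249/9 ≈ 21805.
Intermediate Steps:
w(F) = ⅓ (w(F) = -⅓*(-1) = ⅓)
Z(r) = r² + 2*r (Z(r) = (r² + r) + r = (r + r²) + r = r² + 2*r)
m(h, S) = (6 + S)/(h + S*(2 + S)) (m(h, S) = (S + 6)/(h + S*(2 + S)) = (6 + S)/(h + S*(2 + S)))
l(I, c) = 5/3 (l(I, c) = (⅓)*5 = 5/3)
(146 + l(m(-1, 4), 10))² = (146 + 5/3)² = (443/3)² = 196249/9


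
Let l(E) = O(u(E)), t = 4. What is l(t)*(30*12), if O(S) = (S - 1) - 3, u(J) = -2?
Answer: -2160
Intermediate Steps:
O(S) = -4 + S (O(S) = (-1 + S) - 3 = -4 + S)
l(E) = -6 (l(E) = -4 - 2 = -6)
l(t)*(30*12) = -180*12 = -6*360 = -2160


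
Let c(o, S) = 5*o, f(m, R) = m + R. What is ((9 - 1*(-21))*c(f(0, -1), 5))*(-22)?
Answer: 3300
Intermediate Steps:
f(m, R) = R + m
((9 - 1*(-21))*c(f(0, -1), 5))*(-22) = ((9 - 1*(-21))*(5*(-1 + 0)))*(-22) = ((9 + 21)*(5*(-1)))*(-22) = (30*(-5))*(-22) = -150*(-22) = 3300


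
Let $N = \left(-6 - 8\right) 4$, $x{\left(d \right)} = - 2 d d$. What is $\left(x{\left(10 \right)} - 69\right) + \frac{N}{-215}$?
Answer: $- \frac{57779}{215} \approx -268.74$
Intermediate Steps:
$x{\left(d \right)} = - 2 d^{2}$
$N = -56$ ($N = \left(-14\right) 4 = -56$)
$\left(x{\left(10 \right)} - 69\right) + \frac{N}{-215} = \left(- 2 \cdot 10^{2} - 69\right) - \frac{56}{-215} = \left(\left(-2\right) 100 - 69\right) - - \frac{56}{215} = \left(-200 - 69\right) + \frac{56}{215} = -269 + \frac{56}{215} = - \frac{57779}{215}$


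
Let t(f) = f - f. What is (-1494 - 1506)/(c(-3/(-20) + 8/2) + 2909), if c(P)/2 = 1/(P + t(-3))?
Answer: -249000/241487 ≈ -1.0311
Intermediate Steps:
t(f) = 0
c(P) = 2/P (c(P) = 2/(P + 0) = 2/P)
(-1494 - 1506)/(c(-3/(-20) + 8/2) + 2909) = (-1494 - 1506)/(2/(-3/(-20) + 8/2) + 2909) = -3000/(2/(-3*(-1/20) + 8*(1/2)) + 2909) = -3000/(2/(3/20 + 4) + 2909) = -3000/(2/(83/20) + 2909) = -3000/(2*(20/83) + 2909) = -3000/(40/83 + 2909) = -3000/241487/83 = -3000*83/241487 = -249000/241487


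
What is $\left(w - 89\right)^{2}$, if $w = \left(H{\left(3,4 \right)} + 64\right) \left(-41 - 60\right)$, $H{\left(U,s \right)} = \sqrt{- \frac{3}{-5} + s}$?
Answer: $\frac{214943668}{5} + \frac{1323706 \sqrt{115}}{5} \approx 4.5828 \cdot 10^{7}$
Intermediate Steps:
$H{\left(U,s \right)} = \sqrt{\frac{3}{5} + s}$ ($H{\left(U,s \right)} = \sqrt{\left(-3\right) \left(- \frac{1}{5}\right) + s} = \sqrt{\frac{3}{5} + s}$)
$w = -6464 - \frac{101 \sqrt{115}}{5}$ ($w = \left(\frac{\sqrt{15 + 25 \cdot 4}}{5} + 64\right) \left(-41 - 60\right) = \left(\frac{\sqrt{15 + 100}}{5} + 64\right) \left(-101\right) = \left(\frac{\sqrt{115}}{5} + 64\right) \left(-101\right) = \left(64 + \frac{\sqrt{115}}{5}\right) \left(-101\right) = -6464 - \frac{101 \sqrt{115}}{5} \approx -6680.6$)
$\left(w - 89\right)^{2} = \left(\left(-6464 - \frac{101 \sqrt{115}}{5}\right) - 89\right)^{2} = \left(-6553 - \frac{101 \sqrt{115}}{5}\right)^{2}$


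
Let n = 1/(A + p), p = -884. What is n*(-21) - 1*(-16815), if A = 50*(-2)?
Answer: 5515327/328 ≈ 16815.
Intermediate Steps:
A = -100
n = -1/984 (n = 1/(-100 - 884) = 1/(-984) = -1/984 ≈ -0.0010163)
n*(-21) - 1*(-16815) = -1/984*(-21) - 1*(-16815) = 7/328 + 16815 = 5515327/328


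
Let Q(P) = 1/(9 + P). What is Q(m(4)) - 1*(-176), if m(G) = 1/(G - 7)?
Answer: 4579/26 ≈ 176.12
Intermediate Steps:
m(G) = 1/(-7 + G)
Q(m(4)) - 1*(-176) = 1/(9 + 1/(-7 + 4)) - 1*(-176) = 1/(9 + 1/(-3)) + 176 = 1/(9 - ⅓) + 176 = 1/(26/3) + 176 = 3/26 + 176 = 4579/26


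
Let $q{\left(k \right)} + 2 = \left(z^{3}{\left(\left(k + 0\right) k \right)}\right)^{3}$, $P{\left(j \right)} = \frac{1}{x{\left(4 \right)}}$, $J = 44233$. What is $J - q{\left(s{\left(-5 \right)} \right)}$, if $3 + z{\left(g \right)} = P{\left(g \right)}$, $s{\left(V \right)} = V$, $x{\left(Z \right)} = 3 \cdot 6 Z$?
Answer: $\frac{3281788593001565945495}{51998697814228992} \approx 63113.0$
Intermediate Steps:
$x{\left(Z \right)} = 18 Z$
$P{\left(j \right)} = \frac{1}{72}$ ($P{\left(j \right)} = \frac{1}{18 \cdot 4} = \frac{1}{72}$)
$z{\left(g \right)} = - \frac{215}{72}$ ($z{\left(g \right)} = -3 + \frac{1}{72} = - \frac{215}{72}$)
$q{\left(k \right)} = - \frac{981730192584774942359}{51998697814228992}$ ($q{\left(k \right)} = -2 + \left(\left(- \frac{215}{72}\right)^{3}\right)^{3} = -2 + \left(- \frac{9938375}{373248}\right)^{3} = -2 - \frac{981626195189146484375}{51998697814228992} = - \frac{981730192584774942359}{51998697814228992}$)
$J - q{\left(s{\left(-5 \right)} \right)} = 44233 - - \frac{981730192584774942359}{51998697814228992} = 44233 + \frac{981730192584774942359}{51998697814228992} = \frac{3281788593001565945495}{51998697814228992}$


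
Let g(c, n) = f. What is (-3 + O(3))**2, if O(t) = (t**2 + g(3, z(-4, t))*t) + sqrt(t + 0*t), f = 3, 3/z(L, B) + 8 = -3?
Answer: (15 + sqrt(3))**2 ≈ 279.96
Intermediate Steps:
z(L, B) = -3/11 (z(L, B) = 3/(-8 - 3) = 3/(-11) = 3*(-1/11) = -3/11)
g(c, n) = 3
O(t) = sqrt(t) + t**2 + 3*t (O(t) = (t**2 + 3*t) + sqrt(t + 0*t) = (t**2 + 3*t) + sqrt(t + 0) = (t**2 + 3*t) + sqrt(t) = sqrt(t) + t**2 + 3*t)
(-3 + O(3))**2 = (-3 + (sqrt(3) + 3**2 + 3*3))**2 = (-3 + (sqrt(3) + 9 + 9))**2 = (-3 + (18 + sqrt(3)))**2 = (15 + sqrt(3))**2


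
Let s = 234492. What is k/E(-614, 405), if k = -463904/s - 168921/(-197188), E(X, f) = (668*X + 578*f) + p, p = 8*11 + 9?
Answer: 2593283941/406822356499932 ≈ 6.3745e-6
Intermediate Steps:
p = 97 (p = 88 + 9 = 97)
E(X, f) = 97 + 578*f + 668*X (E(X, f) = (668*X + 578*f) + 97 = (578*f + 668*X) + 97 = 97 + 578*f + 668*X)
k = -12966419705/11559752124 (k = -463904/234492 - 168921/(-197188) = -463904*1/234492 - 168921*(-1/197188) = -115976/58623 + 168921/197188 = -12966419705/11559752124 ≈ -1.1217)
k/E(-614, 405) = -12966419705/(11559752124*(97 + 578*405 + 668*(-614))) = -12966419705/(11559752124*(97 + 234090 - 410152)) = -12966419705/11559752124/(-175965) = -12966419705/11559752124*(-1/175965) = 2593283941/406822356499932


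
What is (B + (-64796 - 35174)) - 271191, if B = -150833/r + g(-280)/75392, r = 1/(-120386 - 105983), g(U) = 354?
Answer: 1287075042766513/37696 ≈ 3.4144e+10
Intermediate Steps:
r = -1/226369 (r = 1/(-226369) = -1/226369 ≈ -4.4176e-6)
B = 1287089034051569/37696 (B = -150833/(-1/226369) + 354/75392 = -150833*(-226369) + 354*(1/75392) = 34143915377 + 177/37696 = 1287089034051569/37696 ≈ 3.4144e+10)
(B + (-64796 - 35174)) - 271191 = (1287089034051569/37696 + (-64796 - 35174)) - 271191 = (1287089034051569/37696 - 99970) - 271191 = 1287085265582449/37696 - 271191 = 1287075042766513/37696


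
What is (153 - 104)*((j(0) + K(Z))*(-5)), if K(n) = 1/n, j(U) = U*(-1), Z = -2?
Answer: 245/2 ≈ 122.50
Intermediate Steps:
j(U) = -U
(153 - 104)*((j(0) + K(Z))*(-5)) = (153 - 104)*((-1*0 + 1/(-2))*(-5)) = 49*((0 - 1/2)*(-5)) = 49*(-1/2*(-5)) = 49*(5/2) = 245/2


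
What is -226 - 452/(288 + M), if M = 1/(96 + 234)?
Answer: -21628426/95041 ≈ -227.57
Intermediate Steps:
M = 1/330 ≈ 0.0030303
-226 - 452/(288 + M) = -226 - 452/(288 + 1/330) = -226 - 452/(95041/330) = -226 + (330/95041)*(-452) = -226 - 149160/95041 = -21628426/95041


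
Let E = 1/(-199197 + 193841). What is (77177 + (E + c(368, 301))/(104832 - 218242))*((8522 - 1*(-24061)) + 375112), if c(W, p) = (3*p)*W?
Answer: 3822334617753292683/121484792 ≈ 3.1463e+10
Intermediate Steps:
c(W, p) = 3*W*p
E = -1/5356 (E = 1/(-5356) = -1/5356 ≈ -0.00018671)
(77177 + (E + c(368, 301))/(104832 - 218242))*((8522 - 1*(-24061)) + 375112) = (77177 + (-1/5356 + 3*368*301)/(104832 - 218242))*((8522 - 1*(-24061)) + 375112) = (77177 + (-1/5356 + 332304)/(-113410))*((8522 + 24061) + 375112) = (77177 + (1779820223/5356)*(-1/113410))*(32583 + 375112) = (77177 - 1779820223/607423960)*407695 = (46877379140697/607423960)*407695 = 3822334617753292683/121484792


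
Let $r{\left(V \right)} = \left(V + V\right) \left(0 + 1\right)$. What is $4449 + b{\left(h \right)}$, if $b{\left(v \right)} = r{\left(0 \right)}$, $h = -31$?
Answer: $4449$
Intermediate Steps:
$r{\left(V \right)} = 2 V$ ($r{\left(V \right)} = 2 V 1 = 2 V$)
$b{\left(v \right)} = 0$ ($b{\left(v \right)} = 2 \cdot 0 = 0$)
$4449 + b{\left(h \right)} = 4449 + 0 = 4449$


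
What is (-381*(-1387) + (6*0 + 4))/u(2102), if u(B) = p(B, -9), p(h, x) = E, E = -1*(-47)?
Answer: 528451/47 ≈ 11244.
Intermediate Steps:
E = 47
p(h, x) = 47
u(B) = 47
(-381*(-1387) + (6*0 + 4))/u(2102) = (-381*(-1387) + (6*0 + 4))/47 = (528447 + (0 + 4))*(1/47) = (528447 + 4)*(1/47) = 528451*(1/47) = 528451/47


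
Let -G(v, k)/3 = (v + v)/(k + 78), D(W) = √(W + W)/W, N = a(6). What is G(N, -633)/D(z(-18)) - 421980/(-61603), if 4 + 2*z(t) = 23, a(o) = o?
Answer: 421980/61603 + 6*√19/185 ≈ 6.9914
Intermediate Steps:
N = 6
z(t) = 19/2 (z(t) = -2 + (½)*23 = -2 + 23/2 = 19/2)
D(W) = √2/√W (D(W) = √(2*W)/W = (√2*√W)/W = √2/√W)
G(v, k) = -6*v/(78 + k) (G(v, k) = -3*(v + v)/(k + 78) = -3*2*v/(78 + k) = -6*v/(78 + k))
G(N, -633)/D(z(-18)) - 421980/(-61603) = (-6*6/(78 - 633))/((√2/√(19/2))) - 421980/(-61603) = (-6*6/(-555))/((√2*(√38/19))) - 421980*(-1/61603) = (-6*6*(-1/555))/((2*√19/19)) + 421980/61603 = 12*(√19/2)/185 + 421980/61603 = 6*√19/185 + 421980/61603 = 421980/61603 + 6*√19/185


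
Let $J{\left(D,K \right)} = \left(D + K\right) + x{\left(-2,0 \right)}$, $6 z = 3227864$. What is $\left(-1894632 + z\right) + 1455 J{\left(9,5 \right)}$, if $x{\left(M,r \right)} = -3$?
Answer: $- \frac{4021949}{3} \approx -1.3407 \cdot 10^{6}$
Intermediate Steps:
$z = \frac{1613932}{3}$ ($z = \frac{1}{6} \cdot 3227864 = \frac{1613932}{3} \approx 5.3798 \cdot 10^{5}$)
$J{\left(D,K \right)} = -3 + D + K$ ($J{\left(D,K \right)} = \left(D + K\right) - 3 = -3 + D + K$)
$\left(-1894632 + z\right) + 1455 J{\left(9,5 \right)} = \left(-1894632 + \frac{1613932}{3}\right) + 1455 \left(-3 + 9 + 5\right) = - \frac{4069964}{3} + 1455 \cdot 11 = - \frac{4069964}{3} + 16005 = - \frac{4021949}{3}$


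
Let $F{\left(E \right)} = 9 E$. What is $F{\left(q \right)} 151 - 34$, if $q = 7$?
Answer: $9479$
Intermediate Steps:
$F{\left(q \right)} 151 - 34 = 9 \cdot 7 \cdot 151 - 34 = 63 \cdot 151 - 34 = 9513 - 34 = 9479$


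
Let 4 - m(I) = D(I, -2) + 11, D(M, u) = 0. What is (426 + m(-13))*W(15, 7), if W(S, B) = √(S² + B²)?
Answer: 419*√274 ≈ 6935.7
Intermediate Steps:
m(I) = -7 (m(I) = 4 - (0 + 11) = 4 - 1*11 = 4 - 11 = -7)
W(S, B) = √(B² + S²)
(426 + m(-13))*W(15, 7) = (426 - 7)*√(7² + 15²) = 419*√(49 + 225) = 419*√274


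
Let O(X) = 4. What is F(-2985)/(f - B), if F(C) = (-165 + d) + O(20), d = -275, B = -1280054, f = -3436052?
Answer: 218/1077999 ≈ 0.00020223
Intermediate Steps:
F(C) = -436 (F(C) = (-165 - 275) + 4 = -440 + 4 = -436)
F(-2985)/(f - B) = -436/(-3436052 - 1*(-1280054)) = -436/(-3436052 + 1280054) = -436/(-2155998) = -436*(-1/2155998) = 218/1077999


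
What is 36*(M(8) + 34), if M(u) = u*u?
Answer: 3528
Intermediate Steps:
M(u) = u**2
36*(M(8) + 34) = 36*(8**2 + 34) = 36*(64 + 34) = 36*98 = 3528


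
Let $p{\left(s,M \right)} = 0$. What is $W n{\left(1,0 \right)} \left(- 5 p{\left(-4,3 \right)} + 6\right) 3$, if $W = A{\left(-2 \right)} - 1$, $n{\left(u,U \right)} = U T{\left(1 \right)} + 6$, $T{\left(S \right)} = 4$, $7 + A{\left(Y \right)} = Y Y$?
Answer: $-432$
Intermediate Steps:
$A{\left(Y \right)} = -7 + Y^{2}$ ($A{\left(Y \right)} = -7 + Y Y = -7 + Y^{2}$)
$n{\left(u,U \right)} = 6 + 4 U$ ($n{\left(u,U \right)} = U 4 + 6 = 4 U + 6 = 6 + 4 U$)
$W = -4$ ($W = \left(-7 + \left(-2\right)^{2}\right) - 1 = \left(-7 + 4\right) - 1 = -3 - 1 = -4$)
$W n{\left(1,0 \right)} \left(- 5 p{\left(-4,3 \right)} + 6\right) 3 = - 4 \left(6 + 4 \cdot 0\right) \left(\left(-5\right) 0 + 6\right) 3 = - 4 \left(6 + 0\right) \left(0 + 6\right) 3 = \left(-4\right) 6 \cdot 6 \cdot 3 = \left(-24\right) 6 \cdot 3 = \left(-144\right) 3 = -432$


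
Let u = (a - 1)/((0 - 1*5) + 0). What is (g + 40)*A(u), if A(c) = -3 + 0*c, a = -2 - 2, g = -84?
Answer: 132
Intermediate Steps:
a = -4
u = 1 (u = (-4 - 1)/((0 - 1*5) + 0) = -5/((0 - 5) + 0) = -5/(-5 + 0) = -5/(-5) = -5*(-⅕) = 1)
A(c) = -3 (A(c) = -3 + 0 = -3)
(g + 40)*A(u) = (-84 + 40)*(-3) = -44*(-3) = 132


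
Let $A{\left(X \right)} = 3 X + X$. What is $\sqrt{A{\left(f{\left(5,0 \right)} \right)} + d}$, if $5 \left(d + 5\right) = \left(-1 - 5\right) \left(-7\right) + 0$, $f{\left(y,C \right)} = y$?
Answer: $\frac{3 \sqrt{65}}{5} \approx 4.8374$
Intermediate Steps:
$A{\left(X \right)} = 4 X$
$d = \frac{17}{5}$ ($d = -5 + \frac{\left(-1 - 5\right) \left(-7\right) + 0}{5} = -5 + \frac{\left(-6\right) \left(-7\right) + 0}{5} = -5 + \frac{42 + 0}{5} = -5 + \frac{1}{5} \cdot 42 = -5 + \frac{42}{5} = \frac{17}{5} \approx 3.4$)
$\sqrt{A{\left(f{\left(5,0 \right)} \right)} + d} = \sqrt{4 \cdot 5 + \frac{17}{5}} = \sqrt{20 + \frac{17}{5}} = \sqrt{\frac{117}{5}} = \frac{3 \sqrt{65}}{5}$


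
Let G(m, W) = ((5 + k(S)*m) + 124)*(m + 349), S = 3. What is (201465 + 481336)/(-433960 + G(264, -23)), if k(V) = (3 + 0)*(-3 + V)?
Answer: -682801/354883 ≈ -1.9240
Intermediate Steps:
k(V) = -9 + 3*V (k(V) = 3*(-3 + V) = -9 + 3*V)
G(m, W) = 45021 + 129*m (G(m, W) = ((5 + (-9 + 3*3)*m) + 124)*(m + 349) = ((5 + (-9 + 9)*m) + 124)*(349 + m) = ((5 + 0*m) + 124)*(349 + m) = ((5 + 0) + 124)*(349 + m) = (5 + 124)*(349 + m) = 129*(349 + m) = 45021 + 129*m)
(201465 + 481336)/(-433960 + G(264, -23)) = (201465 + 481336)/(-433960 + (45021 + 129*264)) = 682801/(-433960 + (45021 + 34056)) = 682801/(-433960 + 79077) = 682801/(-354883) = 682801*(-1/354883) = -682801/354883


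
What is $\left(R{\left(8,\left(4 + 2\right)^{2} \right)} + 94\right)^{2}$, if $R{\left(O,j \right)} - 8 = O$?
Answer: $12100$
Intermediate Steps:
$R{\left(O,j \right)} = 8 + O$
$\left(R{\left(8,\left(4 + 2\right)^{2} \right)} + 94\right)^{2} = \left(\left(8 + 8\right) + 94\right)^{2} = \left(16 + 94\right)^{2} = 110^{2} = 12100$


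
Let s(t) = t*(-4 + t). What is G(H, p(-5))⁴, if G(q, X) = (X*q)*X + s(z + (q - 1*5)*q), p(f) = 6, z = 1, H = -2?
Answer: 74805201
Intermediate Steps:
G(q, X) = q*X² + (1 + q*(-5 + q))*(-3 + q*(-5 + q)) (G(q, X) = (X*q)*X + (1 + (q - 1*5)*q)*(-4 + (1 + (q - 1*5)*q)) = q*X² + (1 + (q - 5)*q)*(-4 + (1 + (q - 5)*q)) = q*X² + (1 + (-5 + q)*q)*(-4 + (1 + (-5 + q)*q)) = q*X² + (1 + q*(-5 + q))*(-4 + (1 + q*(-5 + q))) = q*X² + (1 + q*(-5 + q))*(-3 + q*(-5 + q)))
G(H, p(-5))⁴ = (-2*6² - (1 + (-2)² - 5*(-2))*(3 - 1*(-2)² + 5*(-2)))⁴ = (-2*36 - (1 + 4 + 10)*(3 - 1*4 - 10))⁴ = (-72 - 1*15*(3 - 4 - 10))⁴ = (-72 - 1*15*(-11))⁴ = (-72 + 165)⁴ = 93⁴ = 74805201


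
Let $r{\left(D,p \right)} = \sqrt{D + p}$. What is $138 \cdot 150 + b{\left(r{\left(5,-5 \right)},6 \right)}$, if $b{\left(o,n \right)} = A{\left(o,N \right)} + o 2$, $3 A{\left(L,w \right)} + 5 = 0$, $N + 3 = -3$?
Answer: $\frac{62095}{3} \approx 20698.0$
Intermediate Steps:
$N = -6$ ($N = -3 - 3 = -6$)
$A{\left(L,w \right)} = - \frac{5}{3}$ ($A{\left(L,w \right)} = - \frac{5}{3} + \frac{1}{3} \cdot 0 = - \frac{5}{3} + 0 = - \frac{5}{3}$)
$b{\left(o,n \right)} = - \frac{5}{3} + 2 o$ ($b{\left(o,n \right)} = - \frac{5}{3} + o 2 = - \frac{5}{3} + 2 o$)
$138 \cdot 150 + b{\left(r{\left(5,-5 \right)},6 \right)} = 138 \cdot 150 - \left(\frac{5}{3} - 2 \sqrt{5 - 5}\right) = 20700 - \left(\frac{5}{3} - 2 \sqrt{0}\right) = 20700 + \left(- \frac{5}{3} + 2 \cdot 0\right) = 20700 + \left(- \frac{5}{3} + 0\right) = 20700 - \frac{5}{3} = \frac{62095}{3}$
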